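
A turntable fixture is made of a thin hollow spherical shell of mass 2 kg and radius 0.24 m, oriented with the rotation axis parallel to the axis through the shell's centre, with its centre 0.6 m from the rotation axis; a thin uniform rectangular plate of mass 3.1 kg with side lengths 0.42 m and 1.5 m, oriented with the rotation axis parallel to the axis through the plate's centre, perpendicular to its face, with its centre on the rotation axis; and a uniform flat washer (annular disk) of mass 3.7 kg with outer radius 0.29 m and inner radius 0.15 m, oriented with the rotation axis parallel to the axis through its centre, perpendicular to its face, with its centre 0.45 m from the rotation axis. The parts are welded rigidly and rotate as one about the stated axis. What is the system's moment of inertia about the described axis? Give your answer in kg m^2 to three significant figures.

Spherical shell: I_cm = (2/3)MR² = (2/3)(2)(0.24)² = 0.0768 kg m^2; centre at d = 0.6 m, so the parallel axis theorem gives I = 0.0768 + (2)(0.6)² = 0.7968 kg m^2.
Rectangular plate: I_cm = (1/12)M(a²+b²) = (1/12)(3.1)[(0.42)² + (1.5)²] = 0.62682 kg m^2; axis through the centre, so I = 0.62682 kg m^2.
Annular disk: I_cm = (1/2)M(R²+r²) = (1/2)(3.7)[(0.29)² + (0.15)²] = 0.19721 kg m^2; centre at d = 0.45 m, so the parallel axis theorem gives I = 0.19721 + (3.7)(0.45)² = 0.94646 kg m^2.
Total I = 0.7968 + 0.62682 + 0.94646 = 2.3701 kg m^2.

2.37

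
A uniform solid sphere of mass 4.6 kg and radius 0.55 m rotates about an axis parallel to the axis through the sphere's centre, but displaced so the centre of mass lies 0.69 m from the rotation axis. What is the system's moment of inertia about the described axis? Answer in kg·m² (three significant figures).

I_cm = (2/5)MR² = (2/5)(4.6)(0.55)² = 0.5566 kg·m²; centre at d = 0.69 m, so I = I_cm + Md² gives I = 0.5566 + (4.6)(0.69)² = 2.7467 kg·m².

2.75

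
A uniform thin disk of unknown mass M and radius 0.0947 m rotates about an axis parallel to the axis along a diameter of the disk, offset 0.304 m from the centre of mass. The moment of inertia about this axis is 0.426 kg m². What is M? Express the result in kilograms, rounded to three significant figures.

4.50

I = I_cm + Md² = (1/4)MR² + Md² = M·[0.25·(0.0947)² + (0.304)²] = M·0.094658.
So M = 0.426 / 0.094658 = 4.5004 kg.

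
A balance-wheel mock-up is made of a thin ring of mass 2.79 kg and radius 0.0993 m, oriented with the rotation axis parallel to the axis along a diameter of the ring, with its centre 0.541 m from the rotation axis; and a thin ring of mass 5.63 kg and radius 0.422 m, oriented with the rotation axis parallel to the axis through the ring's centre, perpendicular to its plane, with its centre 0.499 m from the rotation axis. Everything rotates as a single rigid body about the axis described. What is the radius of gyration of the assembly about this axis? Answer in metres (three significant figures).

Thin ring: I_cm = (1/2)MR² = (1/2)(2.79)(0.0993)² = 0.013755 kg·m²; centre at d = 0.541 m, so the parallel axis theorem gives I = 0.013755 + (2.79)(0.541)² = 0.83034 kg·m².
Thin ring: I_cm = MR² = (5.63)(0.422)² = 1.0026 kg·m²; centre at d = 0.499 m, so the parallel axis theorem gives I = 1.0026 + (5.63)(0.499)² = 2.4045 kg·m².
Total I = 3.2348 kg·m²; total mass M = 8.42 kg.
k = √(I/M) = √(3.2348/8.42) = 0.61983 m.

0.620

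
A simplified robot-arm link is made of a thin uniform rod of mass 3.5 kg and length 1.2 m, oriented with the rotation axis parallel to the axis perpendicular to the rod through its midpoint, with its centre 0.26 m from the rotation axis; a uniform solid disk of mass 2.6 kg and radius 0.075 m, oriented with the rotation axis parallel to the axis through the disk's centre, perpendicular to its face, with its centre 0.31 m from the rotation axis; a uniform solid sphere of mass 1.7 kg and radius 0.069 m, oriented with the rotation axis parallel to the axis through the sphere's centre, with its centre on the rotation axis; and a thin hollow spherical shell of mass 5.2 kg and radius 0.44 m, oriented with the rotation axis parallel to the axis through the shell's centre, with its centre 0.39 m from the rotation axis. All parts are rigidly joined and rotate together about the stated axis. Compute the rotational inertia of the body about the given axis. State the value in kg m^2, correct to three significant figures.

Thin rod: I_cm = (1/12)ML² = (1/12)(3.5)(1.2)² = 0.42 kg m^2; centre at d = 0.26 m, so I = I_cm + Md² gives I = 0.42 + (3.5)(0.26)² = 0.6566 kg m^2.
Solid disk: I_cm = (1/2)MR² = (1/2)(2.6)(0.075)² = 0.0073125 kg m^2; centre at d = 0.31 m, so I = I_cm + Md² gives I = 0.0073125 + (2.6)(0.31)² = 0.25717 kg m^2.
Solid sphere: I_cm = (2/5)MR² = (2/5)(1.7)(0.069)² = 0.0032375 kg m^2; axis through the centre, so I = 0.0032375 kg m^2.
Spherical shell: I_cm = (2/3)MR² = (2/3)(5.2)(0.44)² = 0.67115 kg m^2; centre at d = 0.39 m, so I = I_cm + Md² gives I = 0.67115 + (5.2)(0.39)² = 1.4621 kg m^2.
Total I = 0.6566 + 0.25717 + 0.0032375 + 1.4621 = 2.3791 kg m^2.

2.38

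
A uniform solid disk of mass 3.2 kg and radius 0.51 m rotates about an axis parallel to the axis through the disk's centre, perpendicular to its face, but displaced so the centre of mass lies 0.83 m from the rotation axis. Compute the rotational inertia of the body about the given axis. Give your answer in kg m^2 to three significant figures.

I_cm = (1/2)MR² = (1/2)(3.2)(0.51)² = 0.41616 kg m^2; centre at d = 0.83 m, so I = I_cm + Md² gives I = 0.41616 + (3.2)(0.83)² = 2.6206 kg m^2.

2.62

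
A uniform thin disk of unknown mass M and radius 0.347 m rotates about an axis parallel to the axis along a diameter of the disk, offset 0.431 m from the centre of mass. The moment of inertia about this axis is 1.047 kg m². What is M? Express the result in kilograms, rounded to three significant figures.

4.85

I = I_cm + Md² = (1/4)MR² + Md² = M·[0.25·(0.347)² + (0.431)²] = M·0.21586.
So M = 1.047 / 0.21586 = 4.8503 kg.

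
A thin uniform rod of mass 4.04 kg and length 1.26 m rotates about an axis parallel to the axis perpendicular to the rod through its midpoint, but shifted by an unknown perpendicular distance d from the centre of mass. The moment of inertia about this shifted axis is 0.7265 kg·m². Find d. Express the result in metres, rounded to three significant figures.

About the centre-of-mass axis, I_cm = (1/12)ML² = (1/12)(4.04)(1.26)² = 0.53449 kg·m².
Parallel axis theorem: I = I_cm + Md², so Md² = 0.7265 − 0.53449 = 0.19201 kg·m².
d = √(0.19201 / 4.04) = 0.21801 m.

0.218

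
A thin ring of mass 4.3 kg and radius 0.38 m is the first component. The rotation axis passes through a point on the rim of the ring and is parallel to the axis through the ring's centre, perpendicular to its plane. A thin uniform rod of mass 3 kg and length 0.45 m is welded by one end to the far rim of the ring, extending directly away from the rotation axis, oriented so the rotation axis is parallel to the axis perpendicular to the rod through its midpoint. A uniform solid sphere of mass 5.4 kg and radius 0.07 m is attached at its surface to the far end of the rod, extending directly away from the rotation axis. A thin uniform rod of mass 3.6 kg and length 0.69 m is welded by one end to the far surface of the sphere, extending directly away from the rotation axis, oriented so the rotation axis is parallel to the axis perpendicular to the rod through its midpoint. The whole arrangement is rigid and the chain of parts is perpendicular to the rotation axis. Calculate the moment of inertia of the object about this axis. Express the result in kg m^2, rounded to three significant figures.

Thin ring: I_cm = MR² = (4.3)(0.38)² = 0.62092 kg m^2; centre at d = 0.38 m, so the parallel axis theorem gives I = 0.62092 + (4.3)(0.38)² = 1.2418 kg m^2.
Thin rod: I_cm = (1/12)ML² = (1/12)(3)(0.45)² = 0.050625 kg m^2; centre at d = 0.38 + 0.38 + 0.225 = 0.985 m, so the parallel axis theorem gives I = 0.050625 + (3)(0.985)² = 2.9613 kg m^2.
Solid sphere: I_cm = (2/5)MR² = (2/5)(5.4)(0.07)² = 0.010584 kg m^2; centre at d = 0.38 + 0.38 + 0.225 + 0.225 + 0.07 = 1.28 m, so the parallel axis theorem gives I = 0.010584 + (5.4)(1.28)² = 8.8579 kg m^2.
Thin rod: I_cm = (1/12)ML² = (1/12)(3.6)(0.69)² = 0.14283 kg m^2; centre at d = 0.38 + 0.38 + 0.225 + 0.225 + 0.07 + 0.07 + 0.345 = 1.695 m, so the parallel axis theorem gives I = 0.14283 + (3.6)(1.695)² = 10.486 kg m^2.
Total I = 1.2418 + 2.9613 + 8.8579 + 10.486 = 23.547 kg m^2.

23.5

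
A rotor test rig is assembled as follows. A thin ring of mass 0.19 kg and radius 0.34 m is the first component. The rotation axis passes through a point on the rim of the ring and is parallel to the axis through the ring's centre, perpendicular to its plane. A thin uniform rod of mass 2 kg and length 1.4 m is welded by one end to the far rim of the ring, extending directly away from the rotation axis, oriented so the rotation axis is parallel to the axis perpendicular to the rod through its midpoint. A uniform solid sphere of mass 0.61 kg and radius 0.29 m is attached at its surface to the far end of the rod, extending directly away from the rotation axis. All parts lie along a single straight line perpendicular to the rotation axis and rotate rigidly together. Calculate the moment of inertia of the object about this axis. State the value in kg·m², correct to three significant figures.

7.63

Thin ring: I_cm = MR² = (0.19)(0.34)² = 0.021964 kg·m²; centre at d = 0.34 m, so I = I_cm + Md² gives I = 0.021964 + (0.19)(0.34)² = 0.043928 kg·m².
Thin rod: I_cm = (1/12)ML² = (1/12)(2)(1.4)² = 0.32667 kg·m²; centre at d = 0.34 + 0.34 + 0.7 = 1.38 m, so I = I_cm + Md² gives I = 0.32667 + (2)(1.38)² = 4.1355 kg·m².
Solid sphere: I_cm = (2/5)MR² = (2/5)(0.61)(0.29)² = 0.02052 kg·m²; centre at d = 0.34 + 0.34 + 0.7 + 0.7 + 0.29 = 2.37 m, so I = I_cm + Md² gives I = 0.02052 + (0.61)(2.37)² = 3.4468 kg·m².
Total I = 0.043928 + 4.1355 + 3.4468 = 7.6262 kg·m².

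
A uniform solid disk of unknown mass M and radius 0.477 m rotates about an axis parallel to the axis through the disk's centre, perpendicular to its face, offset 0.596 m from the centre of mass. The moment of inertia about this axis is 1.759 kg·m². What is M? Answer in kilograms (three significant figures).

3.75

I = I_cm + Md² = (1/2)MR² + Md² = M·[0.5·(0.477)² + (0.596)²] = M·0.46898.
So M = 1.759 / 0.46898 = 3.7507 kg.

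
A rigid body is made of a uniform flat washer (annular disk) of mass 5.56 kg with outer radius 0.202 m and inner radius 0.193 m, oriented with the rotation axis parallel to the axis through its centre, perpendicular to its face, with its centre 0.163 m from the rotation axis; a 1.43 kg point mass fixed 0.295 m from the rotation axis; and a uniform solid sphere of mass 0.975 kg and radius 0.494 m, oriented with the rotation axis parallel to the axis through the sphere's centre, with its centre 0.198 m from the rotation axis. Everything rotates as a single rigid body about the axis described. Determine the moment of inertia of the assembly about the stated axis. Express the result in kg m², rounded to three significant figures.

Annular disk: I_cm = (1/2)M(R²+r²) = (1/2)(5.56)[(0.202)² + (0.193)²] = 0.21699 kg m²; centre at d = 0.163 m, so the parallel axis theorem gives I = 0.21699 + (5.56)(0.163)² = 0.36471 kg m².
Point mass: I_cm = 0; centre at d = 0.295 m, so the parallel axis theorem gives I = 0 + (1.43)(0.295)² = 0.12445 kg m².
Solid sphere: I_cm = (2/5)MR² = (2/5)(0.975)(0.494)² = 0.095174 kg m²; centre at d = 0.198 m, so the parallel axis theorem gives I = 0.095174 + (0.975)(0.198)² = 0.1334 kg m².
Total I = 0.36471 + 0.12445 + 0.1334 = 0.62255 kg m².

0.623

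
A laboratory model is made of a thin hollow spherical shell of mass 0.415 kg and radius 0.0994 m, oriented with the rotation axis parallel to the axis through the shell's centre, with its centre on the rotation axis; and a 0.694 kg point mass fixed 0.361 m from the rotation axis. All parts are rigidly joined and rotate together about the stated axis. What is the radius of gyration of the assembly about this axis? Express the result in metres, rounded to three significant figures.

0.290

Spherical shell: I_cm = (2/3)MR² = (2/3)(0.415)(0.0994)² = 0.0027336 kg m^2; axis through the centre, so I = 0.0027336 kg m^2.
Point mass: I_cm = 0; centre at d = 0.361 m, so the parallel axis theorem gives I = 0 + (0.694)(0.361)² = 0.090443 kg m^2.
Total I = 0.093176 kg m^2; total mass M = 1.109 kg.
k = √(I/M) = √(0.093176/1.109) = 0.28986 m.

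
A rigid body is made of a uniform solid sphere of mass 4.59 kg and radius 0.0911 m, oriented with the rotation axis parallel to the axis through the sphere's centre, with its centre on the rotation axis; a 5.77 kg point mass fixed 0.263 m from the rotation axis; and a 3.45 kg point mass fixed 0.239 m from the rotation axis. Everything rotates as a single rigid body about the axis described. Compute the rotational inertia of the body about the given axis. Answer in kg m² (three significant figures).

0.611

Solid sphere: I_cm = (2/5)MR² = (2/5)(4.59)(0.0911)² = 0.015237 kg m²; axis through the centre, so I = 0.015237 kg m².
Point mass: I_cm = 0; centre at d = 0.263 m, so the parallel axis theorem gives I = 0 + (5.77)(0.263)² = 0.39911 kg m².
Point mass: I_cm = 0; centre at d = 0.239 m, so the parallel axis theorem gives I = 0 + (3.45)(0.239)² = 0.19707 kg m².
Total I = 0.015237 + 0.39911 + 0.19707 = 0.61141 kg m².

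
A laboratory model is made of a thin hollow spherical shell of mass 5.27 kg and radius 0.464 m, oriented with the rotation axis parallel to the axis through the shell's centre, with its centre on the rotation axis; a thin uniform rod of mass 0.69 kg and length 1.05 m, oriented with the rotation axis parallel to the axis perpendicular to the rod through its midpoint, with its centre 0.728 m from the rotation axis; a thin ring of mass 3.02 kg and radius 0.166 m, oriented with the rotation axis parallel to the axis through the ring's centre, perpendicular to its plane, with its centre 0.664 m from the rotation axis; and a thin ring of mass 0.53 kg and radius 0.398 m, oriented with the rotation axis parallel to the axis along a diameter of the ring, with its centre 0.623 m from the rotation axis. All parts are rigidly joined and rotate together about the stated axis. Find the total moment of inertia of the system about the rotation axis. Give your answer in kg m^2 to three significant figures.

Spherical shell: I_cm = (2/3)MR² = (2/3)(5.27)(0.464)² = 0.75641 kg m^2; axis through the centre, so I = 0.75641 kg m^2.
Thin rod: I_cm = (1/12)ML² = (1/12)(0.69)(1.05)² = 0.063394 kg m^2; centre at d = 0.728 m, so the parallel axis theorem gives I = 0.063394 + (0.69)(0.728)² = 0.42908 kg m^2.
Thin ring: I_cm = MR² = (3.02)(0.166)² = 0.083219 kg m^2; centre at d = 0.664 m, so the parallel axis theorem gives I = 0.083219 + (3.02)(0.664)² = 1.4147 kg m^2.
Thin ring: I_cm = (1/2)MR² = (1/2)(0.53)(0.398)² = 0.041977 kg m^2; centre at d = 0.623 m, so the parallel axis theorem gives I = 0.041977 + (0.53)(0.623)² = 0.24769 kg m^2.
Total I = 0.75641 + 0.42908 + 1.4147 + 0.24769 = 2.8479 kg m^2.

2.85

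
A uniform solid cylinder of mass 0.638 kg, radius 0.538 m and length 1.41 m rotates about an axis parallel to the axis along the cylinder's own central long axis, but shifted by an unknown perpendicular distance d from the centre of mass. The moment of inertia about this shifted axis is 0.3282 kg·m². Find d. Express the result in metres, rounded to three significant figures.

About the centre-of-mass axis, I_cm = (1/2)MR² = (1/2)(0.638)(0.538)² = 0.092333 kg·m².
Parallel axis theorem: I = I_cm + Md², so Md² = 0.3282 − 0.092333 = 0.23587 kg·m².
d = √(0.23587 / 0.638) = 0.60803 m.

0.608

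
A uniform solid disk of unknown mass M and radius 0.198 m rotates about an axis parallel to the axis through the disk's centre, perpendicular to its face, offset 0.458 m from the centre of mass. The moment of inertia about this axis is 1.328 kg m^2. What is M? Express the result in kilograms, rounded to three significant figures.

5.79

I = I_cm + Md² = (1/2)MR² + Md² = M·[0.5·(0.198)² + (0.458)²] = M·0.22937.
So M = 1.328 / 0.22937 = 5.7899 kg.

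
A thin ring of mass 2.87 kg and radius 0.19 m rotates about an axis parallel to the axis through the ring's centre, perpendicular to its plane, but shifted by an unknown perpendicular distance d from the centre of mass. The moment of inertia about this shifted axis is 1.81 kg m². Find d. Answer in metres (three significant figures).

About the centre-of-mass axis, I_cm = MR² = (2.87)(0.19)² = 0.10361 kg m².
Parallel axis theorem: I = I_cm + Md², so Md² = 1.81 − 0.10361 = 1.7064 kg m².
d = √(1.7064 / 2.87) = 0.77108 m.

0.771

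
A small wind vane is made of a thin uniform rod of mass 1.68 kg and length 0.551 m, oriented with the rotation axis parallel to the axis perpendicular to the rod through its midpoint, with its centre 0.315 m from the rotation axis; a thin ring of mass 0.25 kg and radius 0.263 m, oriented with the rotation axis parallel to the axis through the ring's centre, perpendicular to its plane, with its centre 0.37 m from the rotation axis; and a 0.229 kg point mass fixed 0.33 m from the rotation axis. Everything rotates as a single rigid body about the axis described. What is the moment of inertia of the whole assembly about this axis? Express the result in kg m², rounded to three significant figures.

Thin rod: I_cm = (1/12)ML² = (1/12)(1.68)(0.551)² = 0.042504 kg m²; centre at d = 0.315 m, so the parallel axis theorem gives I = 0.042504 + (1.68)(0.315)² = 0.2092 kg m².
Thin ring: I_cm = MR² = (0.25)(0.263)² = 0.017292 kg m²; centre at d = 0.37 m, so the parallel axis theorem gives I = 0.017292 + (0.25)(0.37)² = 0.051517 kg m².
Point mass: I_cm = 0; centre at d = 0.33 m, so the parallel axis theorem gives I = 0 + (0.229)(0.33)² = 0.024938 kg m².
Total I = 0.2092 + 0.051517 + 0.024938 = 0.28566 kg m².

0.286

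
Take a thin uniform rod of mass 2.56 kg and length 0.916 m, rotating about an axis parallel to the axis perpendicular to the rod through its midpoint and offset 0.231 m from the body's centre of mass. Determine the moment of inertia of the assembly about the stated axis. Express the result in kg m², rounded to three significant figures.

0.316

I_cm = (1/12)ML² = (1/12)(2.56)(0.916)² = 0.179 kg m²; centre at d = 0.231 m, so the parallel axis theorem gives I = 0.179 + (2.56)(0.231)² = 0.3156 kg m².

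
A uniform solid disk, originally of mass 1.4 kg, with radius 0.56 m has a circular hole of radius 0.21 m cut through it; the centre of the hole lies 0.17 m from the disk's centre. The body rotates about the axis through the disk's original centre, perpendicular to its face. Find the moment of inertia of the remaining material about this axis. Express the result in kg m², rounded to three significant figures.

Unpierced body about its centre: I₀ = (1/2)MR² = (1/2)(1.4)(0.56)² = 0.21952 kg m².
The removed disk has mass m = M·(r/R)² = (1.4)(0.21/0.56)² = 0.19687 kg (same uniform areal density).
Its moment of inertia about the rotation axis (parallel-axis theorem): I_hole = (1/2)mr² + md² = (1/2)(0.19687)(0.21)² + (0.19687)(0.17)² = 0.010031 kg m².
Treating the hole as negative mass, I = I₀ − I_hole = 0.21952 − 0.010031 = 0.20949 kg m².

0.209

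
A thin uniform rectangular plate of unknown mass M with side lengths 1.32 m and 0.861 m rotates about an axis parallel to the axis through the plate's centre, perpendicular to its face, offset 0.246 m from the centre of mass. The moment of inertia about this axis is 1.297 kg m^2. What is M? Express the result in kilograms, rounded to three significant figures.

I = I_cm + Md² = (1/12)M(a²+b²) + Md² = M·[0.0833333·[(1.32)² + (0.861)²] + (0.246)²] = M·0.26749.
So M = 1.297 / 0.26749 = 4.8487 kg.

4.85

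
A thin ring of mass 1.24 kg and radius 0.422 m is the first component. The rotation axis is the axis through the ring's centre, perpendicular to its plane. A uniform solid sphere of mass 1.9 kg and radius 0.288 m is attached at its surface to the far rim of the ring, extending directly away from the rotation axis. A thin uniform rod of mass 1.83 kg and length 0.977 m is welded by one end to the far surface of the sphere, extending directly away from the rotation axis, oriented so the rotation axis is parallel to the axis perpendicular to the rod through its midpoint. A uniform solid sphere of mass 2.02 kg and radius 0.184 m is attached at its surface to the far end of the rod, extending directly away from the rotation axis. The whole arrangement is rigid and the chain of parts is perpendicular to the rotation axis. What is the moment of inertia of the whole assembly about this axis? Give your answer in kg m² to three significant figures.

14.9

Thin ring: I_cm = MR² = (1.24)(0.422)² = 0.22082 kg m²; axis through the centre, so I = 0.22082 kg m².
Solid sphere: I_cm = (2/5)MR² = (2/5)(1.9)(0.288)² = 0.063037 kg m²; centre at d = 0.422 + 0.288 = 0.71 m, so I = I_cm + Md² gives I = 0.063037 + (1.9)(0.71)² = 1.0208 kg m².
Thin rod: I_cm = (1/12)ML² = (1/12)(1.83)(0.977)² = 0.14557 kg m²; centre at d = 0.422 + 0.288 + 0.288 + 0.4885 = 1.4865 m, so I = I_cm + Md² gives I = 0.14557 + (1.83)(1.4865)² = 4.1893 kg m².
Solid sphere: I_cm = (2/5)MR² = (2/5)(2.02)(0.184)² = 0.027356 kg m²; centre at d = 0.422 + 0.288 + 0.288 + 0.4885 + 0.4885 + 0.184 = 2.159 m, so I = I_cm + Md² gives I = 0.027356 + (2.02)(2.159)² = 9.4431 kg m².
Total I = 0.22082 + 1.0208 + 4.1893 + 9.4431 = 14.874 kg m².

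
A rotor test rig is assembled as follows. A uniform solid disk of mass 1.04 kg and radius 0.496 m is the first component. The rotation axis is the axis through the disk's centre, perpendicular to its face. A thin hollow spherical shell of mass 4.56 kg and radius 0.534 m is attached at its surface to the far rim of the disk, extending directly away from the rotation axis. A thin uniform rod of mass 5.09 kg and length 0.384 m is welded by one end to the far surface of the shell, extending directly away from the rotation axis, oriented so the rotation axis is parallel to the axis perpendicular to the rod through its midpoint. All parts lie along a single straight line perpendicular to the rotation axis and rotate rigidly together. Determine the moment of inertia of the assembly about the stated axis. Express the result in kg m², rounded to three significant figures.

Solid disk: I_cm = (1/2)MR² = (1/2)(1.04)(0.496)² = 0.12793 kg m²; axis through the centre, so I = 0.12793 kg m².
Spherical shell: I_cm = (2/3)MR² = (2/3)(4.56)(0.534)² = 0.86687 kg m²; centre at d = 0.496 + 0.534 = 1.03 m, so I = I_cm + Md² gives I = 0.86687 + (4.56)(1.03)² = 5.7046 kg m².
Thin rod: I_cm = (1/12)ML² = (1/12)(5.09)(0.384)² = 0.062546 kg m²; centre at d = 0.496 + 0.534 + 0.534 + 0.192 = 1.756 m, so I = I_cm + Md² gives I = 0.062546 + (5.09)(1.756)² = 15.758 kg m².
Total I = 0.12793 + 5.7046 + 15.758 = 21.59 kg m².

21.6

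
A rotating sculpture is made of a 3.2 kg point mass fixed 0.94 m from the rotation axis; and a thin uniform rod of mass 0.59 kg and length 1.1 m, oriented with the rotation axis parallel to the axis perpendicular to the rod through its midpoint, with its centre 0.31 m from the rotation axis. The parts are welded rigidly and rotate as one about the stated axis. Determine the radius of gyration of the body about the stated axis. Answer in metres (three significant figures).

Point mass: I_cm = 0; centre at d = 0.94 m, so the parallel axis theorem gives I = 0 + (3.2)(0.94)² = 2.8275 kg·m².
Thin rod: I_cm = (1/12)ML² = (1/12)(0.59)(1.1)² = 0.059492 kg·m²; centre at d = 0.31 m, so the parallel axis theorem gives I = 0.059492 + (0.59)(0.31)² = 0.11619 kg·m².
Total I = 2.9437 kg·m²; total mass M = 3.79 kg.
k = √(I/M) = √(2.9437/3.79) = 0.88131 m.

0.881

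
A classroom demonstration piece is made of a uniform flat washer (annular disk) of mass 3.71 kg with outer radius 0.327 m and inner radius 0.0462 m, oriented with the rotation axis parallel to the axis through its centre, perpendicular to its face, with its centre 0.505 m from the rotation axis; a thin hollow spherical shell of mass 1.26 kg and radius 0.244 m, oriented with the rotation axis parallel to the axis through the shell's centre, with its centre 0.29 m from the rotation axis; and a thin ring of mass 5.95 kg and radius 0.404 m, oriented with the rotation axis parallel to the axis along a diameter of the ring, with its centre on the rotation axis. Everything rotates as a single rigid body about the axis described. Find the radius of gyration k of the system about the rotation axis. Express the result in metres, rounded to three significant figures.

0.405

Annular disk: I_cm = (1/2)M(R²+r²) = (1/2)(3.71)[(0.327)² + (0.0462)²] = 0.20231 kg·m²; centre at d = 0.505 m, so I = I_cm + Md² gives I = 0.20231 + (3.71)(0.505)² = 1.1485 kg·m².
Spherical shell: I_cm = (2/3)MR² = (2/3)(1.26)(0.244)² = 0.05001 kg·m²; centre at d = 0.29 m, so I = I_cm + Md² gives I = 0.05001 + (1.26)(0.29)² = 0.15598 kg·m².
Thin ring: I_cm = (1/2)MR² = (1/2)(5.95)(0.404)² = 0.48557 kg·m²; axis through the centre, so I = 0.48557 kg·m².
Total I = 1.79 kg·m²; total mass M = 10.92 kg.
k = √(I/M) = √(1.79/10.92) = 0.40487 m.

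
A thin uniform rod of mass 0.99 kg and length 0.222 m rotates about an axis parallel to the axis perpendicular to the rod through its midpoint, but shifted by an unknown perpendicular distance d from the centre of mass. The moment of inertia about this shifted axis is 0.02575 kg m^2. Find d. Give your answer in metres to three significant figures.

About the centre-of-mass axis, I_cm = (1/12)ML² = (1/12)(0.99)(0.222)² = 0.0040659 kg m^2.
Parallel axis theorem: I = I_cm + Md², so Md² = 0.02575 − 0.0040659 = 0.021684 kg m^2.
d = √(0.021684 / 0.99) = 0.148 m.

0.148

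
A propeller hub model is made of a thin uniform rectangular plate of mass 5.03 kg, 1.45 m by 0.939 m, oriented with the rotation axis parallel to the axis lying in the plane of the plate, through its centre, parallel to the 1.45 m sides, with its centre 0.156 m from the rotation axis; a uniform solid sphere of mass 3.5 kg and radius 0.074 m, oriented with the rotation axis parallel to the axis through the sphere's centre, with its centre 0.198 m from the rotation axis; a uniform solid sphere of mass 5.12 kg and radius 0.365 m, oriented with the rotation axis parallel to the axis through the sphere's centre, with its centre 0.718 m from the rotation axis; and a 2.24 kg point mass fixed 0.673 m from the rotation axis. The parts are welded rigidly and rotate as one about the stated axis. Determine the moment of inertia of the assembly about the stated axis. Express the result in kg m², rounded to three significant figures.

4.56

Rectangular plate: I_cm = (1/12)Mb² = (1/12)(5.03)(0.939)² = 0.36959 kg m²; centre at d = 0.156 m, so I = I_cm + Md² gives I = 0.36959 + (5.03)(0.156)² = 0.492 kg m².
Solid sphere: I_cm = (2/5)MR² = (2/5)(3.5)(0.074)² = 0.0076664 kg m²; centre at d = 0.198 m, so I = I_cm + Md² gives I = 0.0076664 + (3.5)(0.198)² = 0.14488 kg m².
Solid sphere: I_cm = (2/5)MR² = (2/5)(5.12)(0.365)² = 0.27284 kg m²; centre at d = 0.718 m, so I = I_cm + Md² gives I = 0.27284 + (5.12)(0.718)² = 2.9123 kg m².
Point mass: I_cm = 0; centre at d = 0.673 m, so I = I_cm + Md² gives I = 0 + (2.24)(0.673)² = 1.0146 kg m².
Total I = 0.492 + 0.14488 + 2.9123 + 1.0146 = 4.5638 kg m².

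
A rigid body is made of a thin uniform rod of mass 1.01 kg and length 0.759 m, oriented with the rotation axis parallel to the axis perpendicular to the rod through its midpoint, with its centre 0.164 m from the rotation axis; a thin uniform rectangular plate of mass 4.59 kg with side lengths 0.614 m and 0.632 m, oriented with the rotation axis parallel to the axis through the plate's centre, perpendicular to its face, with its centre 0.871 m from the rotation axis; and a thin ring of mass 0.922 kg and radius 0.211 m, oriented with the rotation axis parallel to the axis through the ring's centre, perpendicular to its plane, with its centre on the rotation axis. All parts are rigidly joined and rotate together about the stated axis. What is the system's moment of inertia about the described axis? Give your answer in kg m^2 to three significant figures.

3.90

Thin rod: I_cm = (1/12)ML² = (1/12)(1.01)(0.759)² = 0.048487 kg m^2; centre at d = 0.164 m, so I = I_cm + Md² gives I = 0.048487 + (1.01)(0.164)² = 0.075652 kg m^2.
Rectangular plate: I_cm = (1/12)M(a²+b²) = (1/12)(4.59)[(0.614)² + (0.632)²] = 0.29698 kg m^2; centre at d = 0.871 m, so I = I_cm + Md² gives I = 0.29698 + (4.59)(0.871)² = 3.7791 kg m^2.
Thin ring: I_cm = MR² = (0.922)(0.211)² = 0.041048 kg m^2; axis through the centre, so I = 0.041048 kg m^2.
Total I = 0.075652 + 3.7791 + 0.041048 = 3.8958 kg m^2.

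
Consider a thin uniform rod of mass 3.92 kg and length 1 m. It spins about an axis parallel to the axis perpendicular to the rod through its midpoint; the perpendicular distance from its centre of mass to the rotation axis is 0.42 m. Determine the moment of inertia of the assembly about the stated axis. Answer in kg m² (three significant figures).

I_cm = (1/12)ML² = (1/12)(3.92)(1)² = 0.32667 kg m²; centre at d = 0.42 m, so I = I_cm + Md² gives I = 0.32667 + (3.92)(0.42)² = 1.0182 kg m².

1.02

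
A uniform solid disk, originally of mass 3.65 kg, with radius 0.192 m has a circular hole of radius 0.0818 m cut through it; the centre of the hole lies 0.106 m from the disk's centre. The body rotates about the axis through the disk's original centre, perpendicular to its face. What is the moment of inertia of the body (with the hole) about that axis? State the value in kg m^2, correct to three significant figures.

Unpierced body about its centre: I₀ = (1/2)MR² = (1/2)(3.65)(0.192)² = 0.067277 kg m^2.
The removed disk has mass m = M·(r/R)² = (3.65)(0.0818/0.192)² = 0.66252 kg (same uniform areal density).
Its moment of inertia about the rotation axis (parallel-axis theorem): I_hole = (1/2)mr² + md² = (1/2)(0.66252)(0.0818)² + (0.66252)(0.106)² = 0.0096606 kg m^2.
Treating the hole as negative mass, I = I₀ − I_hole = 0.067277 − 0.0096606 = 0.057616 kg m^2.

0.0576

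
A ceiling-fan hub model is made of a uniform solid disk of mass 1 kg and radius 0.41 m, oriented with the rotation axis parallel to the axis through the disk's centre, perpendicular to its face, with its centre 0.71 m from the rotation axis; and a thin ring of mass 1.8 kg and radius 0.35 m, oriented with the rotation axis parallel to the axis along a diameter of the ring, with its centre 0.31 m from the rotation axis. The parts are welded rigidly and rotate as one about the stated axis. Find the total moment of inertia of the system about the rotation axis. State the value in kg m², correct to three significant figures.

Solid disk: I_cm = (1/2)MR² = (1/2)(1)(0.41)² = 0.08405 kg m²; centre at d = 0.71 m, so the parallel axis theorem gives I = 0.08405 + (1)(0.71)² = 0.58815 kg m².
Thin ring: I_cm = (1/2)MR² = (1/2)(1.8)(0.35)² = 0.11025 kg m²; centre at d = 0.31 m, so the parallel axis theorem gives I = 0.11025 + (1.8)(0.31)² = 0.28323 kg m².
Total I = 0.58815 + 0.28323 = 0.87138 kg m².

0.871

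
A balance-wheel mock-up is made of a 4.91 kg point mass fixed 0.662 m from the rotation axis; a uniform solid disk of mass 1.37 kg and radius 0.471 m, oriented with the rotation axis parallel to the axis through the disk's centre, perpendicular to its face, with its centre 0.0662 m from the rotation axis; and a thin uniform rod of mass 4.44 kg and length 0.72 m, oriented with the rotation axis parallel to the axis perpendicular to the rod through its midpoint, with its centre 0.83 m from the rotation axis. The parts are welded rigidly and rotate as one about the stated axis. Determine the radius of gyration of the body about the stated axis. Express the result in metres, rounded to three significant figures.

0.720

Point mass: I_cm = 0; centre at d = 0.662 m, so the parallel axis theorem gives I = 0 + (4.91)(0.662)² = 2.1518 kg·m².
Solid disk: I_cm = (1/2)MR² = (1/2)(1.37)(0.471)² = 0.15196 kg·m²; centre at d = 0.0662 m, so the parallel axis theorem gives I = 0.15196 + (1.37)(0.0662)² = 0.15797 kg·m².
Thin rod: I_cm = (1/12)ML² = (1/12)(4.44)(0.72)² = 0.19181 kg·m²; centre at d = 0.83 m, so the parallel axis theorem gives I = 0.19181 + (4.44)(0.83)² = 3.2505 kg·m².
Total I = 5.5603 kg·m²; total mass M = 10.72 kg.
k = √(I/M) = √(5.5603/10.72) = 0.7202 m.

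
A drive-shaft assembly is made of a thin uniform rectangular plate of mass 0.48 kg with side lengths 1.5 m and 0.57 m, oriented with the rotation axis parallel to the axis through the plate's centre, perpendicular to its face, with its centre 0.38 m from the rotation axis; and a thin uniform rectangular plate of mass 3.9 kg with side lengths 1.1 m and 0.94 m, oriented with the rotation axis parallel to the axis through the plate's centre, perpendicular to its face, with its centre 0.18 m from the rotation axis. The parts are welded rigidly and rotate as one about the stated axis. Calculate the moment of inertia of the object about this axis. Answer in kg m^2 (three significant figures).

Rectangular plate: I_cm = (1/12)M(a²+b²) = (1/12)(0.48)[(1.5)² + (0.57)²] = 0.103 kg m^2; centre at d = 0.38 m, so the parallel axis theorem gives I = 0.103 + (0.48)(0.38)² = 0.17231 kg m^2.
Rectangular plate: I_cm = (1/12)M(a²+b²) = (1/12)(3.9)[(1.1)² + (0.94)²] = 0.68042 kg m^2; centre at d = 0.18 m, so the parallel axis theorem gives I = 0.68042 + (3.9)(0.18)² = 0.80678 kg m^2.
Total I = 0.17231 + 0.80678 = 0.97909 kg m^2.

0.979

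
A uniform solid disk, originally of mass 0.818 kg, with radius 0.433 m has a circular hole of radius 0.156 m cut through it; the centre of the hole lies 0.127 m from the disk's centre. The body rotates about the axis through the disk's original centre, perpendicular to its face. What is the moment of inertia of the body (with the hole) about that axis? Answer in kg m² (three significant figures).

0.0737

Unpierced body about its centre: I₀ = (1/2)MR² = (1/2)(0.818)(0.433)² = 0.076683 kg m².
The removed disk has mass m = M·(r/R)² = (0.818)(0.156/0.433)² = 0.10618 kg (same uniform areal density).
Its moment of inertia about the rotation axis (parallel-axis theorem): I_hole = (1/2)mr² + md² = (1/2)(0.10618)(0.156)² + (0.10618)(0.127)² = 0.0030045 kg m².
Treating the hole as negative mass, I = I₀ − I_hole = 0.076683 − 0.0030045 = 0.073679 kg m².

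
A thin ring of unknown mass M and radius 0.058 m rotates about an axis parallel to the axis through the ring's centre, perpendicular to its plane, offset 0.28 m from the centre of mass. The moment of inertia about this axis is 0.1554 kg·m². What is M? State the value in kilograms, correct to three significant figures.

I = I_cm + Md² = MR² + Md² = M·[1·(0.058)² + (0.28)²] = M·0.081764.
So M = 0.1554 / 0.081764 = 1.9006 kg.

1.90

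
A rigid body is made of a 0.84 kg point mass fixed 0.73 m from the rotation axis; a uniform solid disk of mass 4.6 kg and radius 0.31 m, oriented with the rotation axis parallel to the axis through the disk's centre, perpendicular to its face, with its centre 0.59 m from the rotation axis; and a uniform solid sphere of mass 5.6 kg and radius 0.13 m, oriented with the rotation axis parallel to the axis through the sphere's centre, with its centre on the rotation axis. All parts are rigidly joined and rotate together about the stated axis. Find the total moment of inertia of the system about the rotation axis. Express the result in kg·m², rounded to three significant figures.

2.31

Point mass: I_cm = 0; centre at d = 0.73 m, so I = I_cm + Md² gives I = 0 + (0.84)(0.73)² = 0.44764 kg·m².
Solid disk: I_cm = (1/2)MR² = (1/2)(4.6)(0.31)² = 0.22103 kg·m²; centre at d = 0.59 m, so I = I_cm + Md² gives I = 0.22103 + (4.6)(0.59)² = 1.8223 kg·m².
Solid sphere: I_cm = (2/5)MR² = (2/5)(5.6)(0.13)² = 0.037856 kg·m²; axis through the centre, so I = 0.037856 kg·m².
Total I = 0.44764 + 1.8223 + 0.037856 = 2.3078 kg·m².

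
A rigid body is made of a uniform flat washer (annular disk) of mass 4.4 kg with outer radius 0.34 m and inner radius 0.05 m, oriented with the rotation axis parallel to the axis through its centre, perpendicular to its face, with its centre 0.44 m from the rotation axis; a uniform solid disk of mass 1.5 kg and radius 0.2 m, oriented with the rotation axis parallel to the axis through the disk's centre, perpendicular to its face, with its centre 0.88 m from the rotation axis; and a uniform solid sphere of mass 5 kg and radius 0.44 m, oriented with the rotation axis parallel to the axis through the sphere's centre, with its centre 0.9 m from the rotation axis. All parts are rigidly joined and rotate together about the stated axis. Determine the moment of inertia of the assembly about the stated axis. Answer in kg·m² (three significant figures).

6.74

Annular disk: I_cm = (1/2)M(R²+r²) = (1/2)(4.4)[(0.34)² + (0.05)²] = 0.25982 kg·m²; centre at d = 0.44 m, so I = I_cm + Md² gives I = 0.25982 + (4.4)(0.44)² = 1.1117 kg·m².
Solid disk: I_cm = (1/2)MR² = (1/2)(1.5)(0.2)² = 0.03 kg·m²; centre at d = 0.88 m, so I = I_cm + Md² gives I = 0.03 + (1.5)(0.88)² = 1.1916 kg·m².
Solid sphere: I_cm = (2/5)MR² = (2/5)(5)(0.44)² = 0.3872 kg·m²; centre at d = 0.9 m, so I = I_cm + Md² gives I = 0.3872 + (5)(0.9)² = 4.4372 kg·m².
Total I = 1.1117 + 1.1916 + 4.4372 = 6.7405 kg·m².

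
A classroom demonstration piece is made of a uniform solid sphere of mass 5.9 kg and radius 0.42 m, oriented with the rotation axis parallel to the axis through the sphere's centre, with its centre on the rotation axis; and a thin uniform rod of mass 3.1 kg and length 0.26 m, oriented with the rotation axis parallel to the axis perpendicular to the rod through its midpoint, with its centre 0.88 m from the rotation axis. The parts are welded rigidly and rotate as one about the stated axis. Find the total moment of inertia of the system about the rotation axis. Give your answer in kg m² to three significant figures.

Solid sphere: I_cm = (2/5)MR² = (2/5)(5.9)(0.42)² = 0.4163 kg m²; axis through the centre, so I = 0.4163 kg m².
Thin rod: I_cm = (1/12)ML² = (1/12)(3.1)(0.26)² = 0.017463 kg m²; centre at d = 0.88 m, so the parallel axis theorem gives I = 0.017463 + (3.1)(0.88)² = 2.4181 kg m².
Total I = 0.4163 + 2.4181 = 2.8344 kg m².

2.83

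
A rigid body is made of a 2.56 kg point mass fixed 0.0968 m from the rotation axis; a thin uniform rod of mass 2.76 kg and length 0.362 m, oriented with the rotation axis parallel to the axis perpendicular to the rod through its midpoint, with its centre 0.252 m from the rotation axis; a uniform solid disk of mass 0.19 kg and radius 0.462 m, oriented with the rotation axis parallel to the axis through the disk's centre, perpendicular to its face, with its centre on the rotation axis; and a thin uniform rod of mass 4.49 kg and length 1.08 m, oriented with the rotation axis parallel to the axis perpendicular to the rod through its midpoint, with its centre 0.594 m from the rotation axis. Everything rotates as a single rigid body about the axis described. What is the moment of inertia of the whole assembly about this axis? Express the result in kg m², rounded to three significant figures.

2.27

Point mass: I_cm = 0; centre at d = 0.0968 m, so I = I_cm + Md² gives I = 0 + (2.56)(0.0968)² = 0.023988 kg m².
Thin rod: I_cm = (1/12)ML² = (1/12)(2.76)(0.362)² = 0.03014 kg m²; centre at d = 0.252 m, so I = I_cm + Md² gives I = 0.03014 + (2.76)(0.252)² = 0.20541 kg m².
Solid disk: I_cm = (1/2)MR² = (1/2)(0.19)(0.462)² = 0.020277 kg m²; axis through the centre, so I = 0.020277 kg m².
Thin rod: I_cm = (1/12)ML² = (1/12)(4.49)(1.08)² = 0.43643 kg m²; centre at d = 0.594 m, so I = I_cm + Md² gives I = 0.43643 + (4.49)(0.594)² = 2.0207 kg m².
Total I = 0.023988 + 0.20541 + 0.020277 + 2.0207 = 2.2703 kg m².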